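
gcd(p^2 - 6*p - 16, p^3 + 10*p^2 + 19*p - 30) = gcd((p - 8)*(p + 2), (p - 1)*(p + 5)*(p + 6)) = 1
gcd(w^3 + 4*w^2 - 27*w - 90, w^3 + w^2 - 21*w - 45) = w^2 - 2*w - 15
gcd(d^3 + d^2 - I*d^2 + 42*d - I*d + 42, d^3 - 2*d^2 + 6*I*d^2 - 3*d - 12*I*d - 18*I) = d^2 + d*(1 + 6*I) + 6*I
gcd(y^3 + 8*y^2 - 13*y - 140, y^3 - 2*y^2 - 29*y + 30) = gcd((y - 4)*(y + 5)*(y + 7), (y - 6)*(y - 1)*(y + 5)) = y + 5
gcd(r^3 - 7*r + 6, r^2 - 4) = r - 2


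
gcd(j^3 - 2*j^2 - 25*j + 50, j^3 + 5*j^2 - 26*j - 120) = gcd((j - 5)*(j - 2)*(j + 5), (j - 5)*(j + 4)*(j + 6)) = j - 5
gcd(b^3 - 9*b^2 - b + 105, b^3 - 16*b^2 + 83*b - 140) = b^2 - 12*b + 35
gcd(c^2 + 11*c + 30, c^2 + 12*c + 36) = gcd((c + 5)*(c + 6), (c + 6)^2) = c + 6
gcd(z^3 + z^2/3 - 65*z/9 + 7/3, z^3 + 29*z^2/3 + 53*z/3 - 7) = z^2 + 8*z/3 - 1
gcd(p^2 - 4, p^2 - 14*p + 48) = 1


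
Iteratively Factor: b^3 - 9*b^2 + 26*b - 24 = (b - 2)*(b^2 - 7*b + 12) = (b - 4)*(b - 2)*(b - 3)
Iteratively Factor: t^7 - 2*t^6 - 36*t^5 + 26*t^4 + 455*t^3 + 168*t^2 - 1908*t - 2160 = (t + 2)*(t^6 - 4*t^5 - 28*t^4 + 82*t^3 + 291*t^2 - 414*t - 1080) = (t - 3)*(t + 2)*(t^5 - t^4 - 31*t^3 - 11*t^2 + 258*t + 360) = (t - 3)*(t + 2)^2*(t^4 - 3*t^3 - 25*t^2 + 39*t + 180) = (t - 4)*(t - 3)*(t + 2)^2*(t^3 + t^2 - 21*t - 45) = (t - 4)*(t - 3)*(t + 2)^2*(t + 3)*(t^2 - 2*t - 15) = (t - 4)*(t - 3)*(t + 2)^2*(t + 3)^2*(t - 5)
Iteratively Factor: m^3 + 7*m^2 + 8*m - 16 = (m + 4)*(m^2 + 3*m - 4) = (m - 1)*(m + 4)*(m + 4)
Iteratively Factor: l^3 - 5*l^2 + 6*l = (l)*(l^2 - 5*l + 6) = l*(l - 2)*(l - 3)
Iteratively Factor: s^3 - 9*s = (s + 3)*(s^2 - 3*s) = (s - 3)*(s + 3)*(s)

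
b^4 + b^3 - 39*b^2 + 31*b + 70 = (b - 5)*(b - 2)*(b + 1)*(b + 7)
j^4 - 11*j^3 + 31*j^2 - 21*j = j*(j - 7)*(j - 3)*(j - 1)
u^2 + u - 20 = (u - 4)*(u + 5)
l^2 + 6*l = l*(l + 6)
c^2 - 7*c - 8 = (c - 8)*(c + 1)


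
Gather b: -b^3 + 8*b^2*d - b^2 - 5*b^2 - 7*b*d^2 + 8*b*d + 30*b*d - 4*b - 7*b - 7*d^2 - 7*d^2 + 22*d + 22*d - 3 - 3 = -b^3 + b^2*(8*d - 6) + b*(-7*d^2 + 38*d - 11) - 14*d^2 + 44*d - 6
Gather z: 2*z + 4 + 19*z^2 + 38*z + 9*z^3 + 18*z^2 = 9*z^3 + 37*z^2 + 40*z + 4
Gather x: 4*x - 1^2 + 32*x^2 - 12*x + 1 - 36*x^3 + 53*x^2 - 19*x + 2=-36*x^3 + 85*x^2 - 27*x + 2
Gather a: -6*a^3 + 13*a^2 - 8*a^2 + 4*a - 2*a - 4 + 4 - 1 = -6*a^3 + 5*a^2 + 2*a - 1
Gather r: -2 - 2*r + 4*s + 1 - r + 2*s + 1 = -3*r + 6*s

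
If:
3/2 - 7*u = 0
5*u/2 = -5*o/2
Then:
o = -3/14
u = 3/14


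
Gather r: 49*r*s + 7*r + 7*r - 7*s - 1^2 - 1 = r*(49*s + 14) - 7*s - 2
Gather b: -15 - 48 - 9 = -72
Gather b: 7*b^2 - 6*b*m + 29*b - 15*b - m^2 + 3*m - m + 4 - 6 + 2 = 7*b^2 + b*(14 - 6*m) - m^2 + 2*m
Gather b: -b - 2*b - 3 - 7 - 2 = -3*b - 12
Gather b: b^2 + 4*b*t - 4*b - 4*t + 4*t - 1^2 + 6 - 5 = b^2 + b*(4*t - 4)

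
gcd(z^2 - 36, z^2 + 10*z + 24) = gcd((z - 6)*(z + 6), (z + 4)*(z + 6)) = z + 6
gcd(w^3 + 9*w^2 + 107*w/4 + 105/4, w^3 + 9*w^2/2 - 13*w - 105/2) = w + 3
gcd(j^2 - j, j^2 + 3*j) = j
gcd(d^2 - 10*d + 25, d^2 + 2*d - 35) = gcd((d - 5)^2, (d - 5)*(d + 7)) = d - 5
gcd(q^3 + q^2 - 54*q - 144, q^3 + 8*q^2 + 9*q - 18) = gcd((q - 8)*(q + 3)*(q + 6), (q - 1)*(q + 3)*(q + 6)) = q^2 + 9*q + 18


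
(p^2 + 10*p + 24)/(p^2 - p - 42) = (p + 4)/(p - 7)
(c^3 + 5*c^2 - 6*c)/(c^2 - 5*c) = (c^2 + 5*c - 6)/(c - 5)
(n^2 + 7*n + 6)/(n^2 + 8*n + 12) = (n + 1)/(n + 2)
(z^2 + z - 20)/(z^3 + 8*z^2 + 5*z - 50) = (z - 4)/(z^2 + 3*z - 10)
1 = 1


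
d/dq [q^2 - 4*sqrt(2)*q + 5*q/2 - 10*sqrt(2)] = 2*q - 4*sqrt(2) + 5/2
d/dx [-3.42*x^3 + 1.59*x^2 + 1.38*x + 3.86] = -10.26*x^2 + 3.18*x + 1.38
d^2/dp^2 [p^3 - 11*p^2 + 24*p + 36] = 6*p - 22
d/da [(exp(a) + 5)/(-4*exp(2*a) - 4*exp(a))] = (exp(2*a) + 10*exp(a) + 5)*exp(-a)/(4*(exp(2*a) + 2*exp(a) + 1))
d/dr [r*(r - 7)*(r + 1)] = 3*r^2 - 12*r - 7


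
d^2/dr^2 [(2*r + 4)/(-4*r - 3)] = -80/(4*r + 3)^3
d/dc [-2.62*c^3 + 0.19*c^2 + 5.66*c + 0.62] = -7.86*c^2 + 0.38*c + 5.66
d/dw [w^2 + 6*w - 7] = 2*w + 6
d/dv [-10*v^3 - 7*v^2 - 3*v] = -30*v^2 - 14*v - 3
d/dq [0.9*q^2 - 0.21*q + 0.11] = 1.8*q - 0.21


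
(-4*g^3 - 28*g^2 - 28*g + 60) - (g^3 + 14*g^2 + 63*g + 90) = -5*g^3 - 42*g^2 - 91*g - 30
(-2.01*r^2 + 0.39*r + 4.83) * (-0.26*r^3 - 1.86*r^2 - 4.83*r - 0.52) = 0.5226*r^5 + 3.6372*r^4 + 7.7271*r^3 - 9.8223*r^2 - 23.5317*r - 2.5116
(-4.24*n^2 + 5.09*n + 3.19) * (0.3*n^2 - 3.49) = -1.272*n^4 + 1.527*n^3 + 15.7546*n^2 - 17.7641*n - 11.1331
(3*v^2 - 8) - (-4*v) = 3*v^2 + 4*v - 8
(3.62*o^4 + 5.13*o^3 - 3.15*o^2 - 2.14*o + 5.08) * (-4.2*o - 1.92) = -15.204*o^5 - 28.4964*o^4 + 3.3804*o^3 + 15.036*o^2 - 17.2272*o - 9.7536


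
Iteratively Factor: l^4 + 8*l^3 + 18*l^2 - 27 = (l - 1)*(l^3 + 9*l^2 + 27*l + 27) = (l - 1)*(l + 3)*(l^2 + 6*l + 9) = (l - 1)*(l + 3)^2*(l + 3)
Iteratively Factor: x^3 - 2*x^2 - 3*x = (x + 1)*(x^2 - 3*x) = x*(x + 1)*(x - 3)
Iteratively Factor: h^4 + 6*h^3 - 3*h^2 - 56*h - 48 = (h - 3)*(h^3 + 9*h^2 + 24*h + 16) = (h - 3)*(h + 1)*(h^2 + 8*h + 16) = (h - 3)*(h + 1)*(h + 4)*(h + 4)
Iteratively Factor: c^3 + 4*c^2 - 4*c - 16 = (c + 4)*(c^2 - 4) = (c - 2)*(c + 4)*(c + 2)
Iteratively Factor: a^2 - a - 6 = (a + 2)*(a - 3)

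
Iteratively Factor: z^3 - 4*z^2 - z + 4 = (z + 1)*(z^2 - 5*z + 4) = (z - 1)*(z + 1)*(z - 4)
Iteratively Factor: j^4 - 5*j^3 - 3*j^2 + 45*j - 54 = (j - 3)*(j^3 - 2*j^2 - 9*j + 18) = (j - 3)*(j + 3)*(j^2 - 5*j + 6) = (j - 3)*(j - 2)*(j + 3)*(j - 3)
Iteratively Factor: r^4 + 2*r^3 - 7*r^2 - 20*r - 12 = (r + 1)*(r^3 + r^2 - 8*r - 12) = (r - 3)*(r + 1)*(r^2 + 4*r + 4) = (r - 3)*(r + 1)*(r + 2)*(r + 2)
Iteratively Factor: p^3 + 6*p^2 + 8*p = (p + 4)*(p^2 + 2*p) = (p + 2)*(p + 4)*(p)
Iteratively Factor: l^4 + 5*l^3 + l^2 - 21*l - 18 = (l - 2)*(l^3 + 7*l^2 + 15*l + 9) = (l - 2)*(l + 3)*(l^2 + 4*l + 3) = (l - 2)*(l + 1)*(l + 3)*(l + 3)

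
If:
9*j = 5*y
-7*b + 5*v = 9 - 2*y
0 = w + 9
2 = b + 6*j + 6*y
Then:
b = 2 - 28*y/3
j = 5*y/9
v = 23/5 - 202*y/15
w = -9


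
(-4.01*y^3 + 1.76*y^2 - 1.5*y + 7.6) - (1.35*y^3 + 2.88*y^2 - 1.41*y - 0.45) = -5.36*y^3 - 1.12*y^2 - 0.0900000000000001*y + 8.05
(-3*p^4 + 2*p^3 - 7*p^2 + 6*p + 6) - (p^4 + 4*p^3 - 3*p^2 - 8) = -4*p^4 - 2*p^3 - 4*p^2 + 6*p + 14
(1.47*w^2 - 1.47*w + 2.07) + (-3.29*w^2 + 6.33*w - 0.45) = -1.82*w^2 + 4.86*w + 1.62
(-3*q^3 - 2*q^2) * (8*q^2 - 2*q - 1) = -24*q^5 - 10*q^4 + 7*q^3 + 2*q^2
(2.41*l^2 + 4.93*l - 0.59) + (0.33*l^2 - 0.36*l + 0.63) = 2.74*l^2 + 4.57*l + 0.04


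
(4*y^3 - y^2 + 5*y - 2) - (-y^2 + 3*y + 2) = 4*y^3 + 2*y - 4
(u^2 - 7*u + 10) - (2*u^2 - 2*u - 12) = -u^2 - 5*u + 22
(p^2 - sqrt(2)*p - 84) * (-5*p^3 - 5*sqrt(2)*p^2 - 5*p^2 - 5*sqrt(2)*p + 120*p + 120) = -5*p^5 - 5*p^4 + 550*p^3 + 300*sqrt(2)*p^2 + 550*p^2 - 10080*p + 300*sqrt(2)*p - 10080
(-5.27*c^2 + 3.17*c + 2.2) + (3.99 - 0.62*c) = -5.27*c^2 + 2.55*c + 6.19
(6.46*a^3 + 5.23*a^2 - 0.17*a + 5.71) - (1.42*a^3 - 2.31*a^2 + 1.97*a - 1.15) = 5.04*a^3 + 7.54*a^2 - 2.14*a + 6.86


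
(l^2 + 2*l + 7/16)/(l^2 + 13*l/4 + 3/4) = (l + 7/4)/(l + 3)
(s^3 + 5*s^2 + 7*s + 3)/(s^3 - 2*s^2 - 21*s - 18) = (s + 1)/(s - 6)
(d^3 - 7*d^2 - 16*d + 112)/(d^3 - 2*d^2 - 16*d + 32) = (d - 7)/(d - 2)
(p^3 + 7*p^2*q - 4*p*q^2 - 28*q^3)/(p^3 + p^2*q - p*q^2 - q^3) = (p^3 + 7*p^2*q - 4*p*q^2 - 28*q^3)/(p^3 + p^2*q - p*q^2 - q^3)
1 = 1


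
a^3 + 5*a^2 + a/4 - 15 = (a - 3/2)*(a + 5/2)*(a + 4)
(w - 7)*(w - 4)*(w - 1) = w^3 - 12*w^2 + 39*w - 28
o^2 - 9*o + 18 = (o - 6)*(o - 3)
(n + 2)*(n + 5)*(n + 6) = n^3 + 13*n^2 + 52*n + 60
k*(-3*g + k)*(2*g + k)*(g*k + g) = -6*g^3*k^2 - 6*g^3*k - g^2*k^3 - g^2*k^2 + g*k^4 + g*k^3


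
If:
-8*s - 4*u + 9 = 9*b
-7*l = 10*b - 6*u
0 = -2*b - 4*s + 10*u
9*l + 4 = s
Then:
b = 2001/4517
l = -1764/4517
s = 2192/4517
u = 1277/4517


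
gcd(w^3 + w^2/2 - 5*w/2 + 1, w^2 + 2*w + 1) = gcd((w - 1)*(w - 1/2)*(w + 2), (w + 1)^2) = 1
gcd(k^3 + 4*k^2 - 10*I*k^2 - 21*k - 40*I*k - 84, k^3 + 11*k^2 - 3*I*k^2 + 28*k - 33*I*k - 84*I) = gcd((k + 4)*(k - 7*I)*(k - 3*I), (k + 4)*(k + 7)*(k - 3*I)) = k^2 + k*(4 - 3*I) - 12*I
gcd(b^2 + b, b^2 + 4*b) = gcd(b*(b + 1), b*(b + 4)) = b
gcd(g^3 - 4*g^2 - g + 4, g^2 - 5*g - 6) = g + 1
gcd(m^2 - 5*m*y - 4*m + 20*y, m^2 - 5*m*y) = -m + 5*y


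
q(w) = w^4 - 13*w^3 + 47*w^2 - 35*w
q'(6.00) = -11.00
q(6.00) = -30.00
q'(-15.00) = -23720.00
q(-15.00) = 105600.00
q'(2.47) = 19.52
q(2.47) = 41.61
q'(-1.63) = -309.16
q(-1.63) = 245.28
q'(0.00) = -35.00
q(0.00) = 0.00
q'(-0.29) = -65.64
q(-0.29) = 14.43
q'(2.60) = 16.06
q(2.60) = 43.93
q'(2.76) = 11.45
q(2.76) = 46.14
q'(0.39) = -4.03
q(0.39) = -7.25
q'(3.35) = -7.40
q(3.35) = 47.41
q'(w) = 4*w^3 - 39*w^2 + 94*w - 35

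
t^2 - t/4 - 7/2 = (t - 2)*(t + 7/4)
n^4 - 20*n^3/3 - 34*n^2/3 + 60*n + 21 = (n - 7)*(n - 3)*(n + 1/3)*(n + 3)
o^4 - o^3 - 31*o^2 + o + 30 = (o - 6)*(o - 1)*(o + 1)*(o + 5)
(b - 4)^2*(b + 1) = b^3 - 7*b^2 + 8*b + 16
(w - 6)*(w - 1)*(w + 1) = w^3 - 6*w^2 - w + 6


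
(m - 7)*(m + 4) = m^2 - 3*m - 28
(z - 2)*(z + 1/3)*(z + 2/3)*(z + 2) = z^4 + z^3 - 34*z^2/9 - 4*z - 8/9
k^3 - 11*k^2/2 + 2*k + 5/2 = (k - 5)*(k - 1)*(k + 1/2)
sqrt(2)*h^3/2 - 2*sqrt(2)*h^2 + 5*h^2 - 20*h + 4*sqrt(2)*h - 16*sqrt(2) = (h - 4)*(h + 4*sqrt(2))*(sqrt(2)*h/2 + 1)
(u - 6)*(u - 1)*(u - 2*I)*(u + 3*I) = u^4 - 7*u^3 + I*u^3 + 12*u^2 - 7*I*u^2 - 42*u + 6*I*u + 36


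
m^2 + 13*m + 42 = (m + 6)*(m + 7)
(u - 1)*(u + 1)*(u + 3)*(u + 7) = u^4 + 10*u^3 + 20*u^2 - 10*u - 21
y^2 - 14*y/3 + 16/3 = (y - 8/3)*(y - 2)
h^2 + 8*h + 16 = (h + 4)^2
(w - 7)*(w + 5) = w^2 - 2*w - 35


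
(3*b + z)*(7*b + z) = 21*b^2 + 10*b*z + z^2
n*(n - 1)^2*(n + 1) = n^4 - n^3 - n^2 + n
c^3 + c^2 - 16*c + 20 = (c - 2)^2*(c + 5)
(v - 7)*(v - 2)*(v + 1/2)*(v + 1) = v^4 - 15*v^3/2 + v^2 + 33*v/2 + 7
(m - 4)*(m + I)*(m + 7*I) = m^3 - 4*m^2 + 8*I*m^2 - 7*m - 32*I*m + 28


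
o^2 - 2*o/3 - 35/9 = (o - 7/3)*(o + 5/3)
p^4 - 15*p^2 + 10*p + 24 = (p - 3)*(p - 2)*(p + 1)*(p + 4)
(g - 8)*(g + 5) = g^2 - 3*g - 40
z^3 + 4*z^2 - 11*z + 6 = (z - 1)^2*(z + 6)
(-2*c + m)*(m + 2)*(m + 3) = -2*c*m^2 - 10*c*m - 12*c + m^3 + 5*m^2 + 6*m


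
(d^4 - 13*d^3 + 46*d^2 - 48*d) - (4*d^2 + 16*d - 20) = d^4 - 13*d^3 + 42*d^2 - 64*d + 20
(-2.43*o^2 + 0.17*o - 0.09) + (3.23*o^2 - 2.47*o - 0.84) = 0.8*o^2 - 2.3*o - 0.93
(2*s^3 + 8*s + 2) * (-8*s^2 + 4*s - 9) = -16*s^5 + 8*s^4 - 82*s^3 + 16*s^2 - 64*s - 18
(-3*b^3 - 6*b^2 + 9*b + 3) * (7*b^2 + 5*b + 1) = -21*b^5 - 57*b^4 + 30*b^3 + 60*b^2 + 24*b + 3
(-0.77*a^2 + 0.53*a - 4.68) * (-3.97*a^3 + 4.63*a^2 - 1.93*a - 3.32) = 3.0569*a^5 - 5.6692*a^4 + 22.5196*a^3 - 20.1349*a^2 + 7.2728*a + 15.5376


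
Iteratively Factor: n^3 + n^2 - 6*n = (n)*(n^2 + n - 6) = n*(n + 3)*(n - 2)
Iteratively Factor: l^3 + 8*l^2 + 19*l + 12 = (l + 1)*(l^2 + 7*l + 12) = (l + 1)*(l + 4)*(l + 3)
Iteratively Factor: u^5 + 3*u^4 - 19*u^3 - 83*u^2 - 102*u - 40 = (u + 1)*(u^4 + 2*u^3 - 21*u^2 - 62*u - 40) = (u + 1)*(u + 4)*(u^3 - 2*u^2 - 13*u - 10) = (u + 1)*(u + 2)*(u + 4)*(u^2 - 4*u - 5) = (u - 5)*(u + 1)*(u + 2)*(u + 4)*(u + 1)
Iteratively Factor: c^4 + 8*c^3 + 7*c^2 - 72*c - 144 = (c + 3)*(c^3 + 5*c^2 - 8*c - 48) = (c + 3)*(c + 4)*(c^2 + c - 12) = (c + 3)*(c + 4)^2*(c - 3)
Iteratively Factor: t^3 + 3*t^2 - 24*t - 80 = (t + 4)*(t^2 - t - 20) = (t - 5)*(t + 4)*(t + 4)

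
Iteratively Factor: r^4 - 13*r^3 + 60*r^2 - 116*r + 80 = (r - 5)*(r^3 - 8*r^2 + 20*r - 16) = (r - 5)*(r - 2)*(r^2 - 6*r + 8) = (r - 5)*(r - 2)^2*(r - 4)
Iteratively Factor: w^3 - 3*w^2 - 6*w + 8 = (w - 4)*(w^2 + w - 2) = (w - 4)*(w - 1)*(w + 2)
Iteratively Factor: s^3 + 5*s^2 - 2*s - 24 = (s + 4)*(s^2 + s - 6) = (s - 2)*(s + 4)*(s + 3)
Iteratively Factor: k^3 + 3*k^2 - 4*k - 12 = (k + 3)*(k^2 - 4) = (k - 2)*(k + 3)*(k + 2)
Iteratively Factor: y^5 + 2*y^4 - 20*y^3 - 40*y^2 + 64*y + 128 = (y - 4)*(y^4 + 6*y^3 + 4*y^2 - 24*y - 32) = (y - 4)*(y + 4)*(y^3 + 2*y^2 - 4*y - 8) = (y - 4)*(y - 2)*(y + 4)*(y^2 + 4*y + 4) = (y - 4)*(y - 2)*(y + 2)*(y + 4)*(y + 2)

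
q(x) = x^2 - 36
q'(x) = 2*x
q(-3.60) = -23.04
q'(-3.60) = -7.20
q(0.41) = -35.83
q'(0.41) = 0.82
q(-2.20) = -31.16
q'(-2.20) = -4.40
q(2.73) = -28.55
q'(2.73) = 5.46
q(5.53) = -5.42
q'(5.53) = 11.06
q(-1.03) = -34.94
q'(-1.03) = -2.06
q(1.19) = -34.58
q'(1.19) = 2.38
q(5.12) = -9.79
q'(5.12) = 10.24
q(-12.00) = 108.00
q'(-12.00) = -24.00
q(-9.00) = 45.00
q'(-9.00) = -18.00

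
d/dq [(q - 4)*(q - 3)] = 2*q - 7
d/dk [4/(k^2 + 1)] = -8*k/(k^2 + 1)^2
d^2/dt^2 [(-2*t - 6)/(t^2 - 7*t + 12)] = 4*(-(t + 3)*(2*t - 7)^2 + (3*t - 4)*(t^2 - 7*t + 12))/(t^2 - 7*t + 12)^3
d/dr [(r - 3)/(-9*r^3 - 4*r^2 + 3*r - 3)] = (-9*r^3 - 4*r^2 + 3*r + (r - 3)*(27*r^2 + 8*r - 3) - 3)/(9*r^3 + 4*r^2 - 3*r + 3)^2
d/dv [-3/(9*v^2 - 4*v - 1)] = 6*(9*v - 2)/(-9*v^2 + 4*v + 1)^2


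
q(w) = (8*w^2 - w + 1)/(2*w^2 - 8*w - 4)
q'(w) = (8 - 4*w)*(8*w^2 - w + 1)/(2*w^2 - 8*w - 4)^2 + (16*w - 1)/(2*w^2 - 8*w - 4) = (-31*w^2 - 34*w + 6)/(2*(w^4 - 8*w^3 + 12*w^2 + 16*w + 4))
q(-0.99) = 1.67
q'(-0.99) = 0.54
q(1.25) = -1.13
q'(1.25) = -1.44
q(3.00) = -7.00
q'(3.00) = -7.50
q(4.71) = 64.64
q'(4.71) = -232.99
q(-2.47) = 1.87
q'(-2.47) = -0.25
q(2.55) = -4.43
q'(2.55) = -4.35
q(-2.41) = 1.85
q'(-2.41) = -0.25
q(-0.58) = 3.25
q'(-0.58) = 17.75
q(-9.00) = 2.86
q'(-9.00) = -0.08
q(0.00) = -0.25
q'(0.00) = 0.75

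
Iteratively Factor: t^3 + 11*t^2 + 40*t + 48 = (t + 3)*(t^2 + 8*t + 16) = (t + 3)*(t + 4)*(t + 4)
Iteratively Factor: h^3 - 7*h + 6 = (h - 2)*(h^2 + 2*h - 3) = (h - 2)*(h + 3)*(h - 1)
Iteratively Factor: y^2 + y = (y)*(y + 1)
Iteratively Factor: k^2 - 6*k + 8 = (k - 4)*(k - 2)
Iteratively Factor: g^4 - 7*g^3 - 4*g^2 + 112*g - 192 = (g + 4)*(g^3 - 11*g^2 + 40*g - 48) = (g - 4)*(g + 4)*(g^2 - 7*g + 12) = (g - 4)*(g - 3)*(g + 4)*(g - 4)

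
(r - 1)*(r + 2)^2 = r^3 + 3*r^2 - 4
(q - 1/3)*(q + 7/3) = q^2 + 2*q - 7/9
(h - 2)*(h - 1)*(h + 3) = h^3 - 7*h + 6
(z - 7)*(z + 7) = z^2 - 49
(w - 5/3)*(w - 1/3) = w^2 - 2*w + 5/9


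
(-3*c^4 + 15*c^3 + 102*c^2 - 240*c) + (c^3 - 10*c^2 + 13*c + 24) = -3*c^4 + 16*c^3 + 92*c^2 - 227*c + 24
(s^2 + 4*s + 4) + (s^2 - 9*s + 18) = 2*s^2 - 5*s + 22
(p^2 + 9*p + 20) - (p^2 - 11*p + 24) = 20*p - 4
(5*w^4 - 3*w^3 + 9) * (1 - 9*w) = -45*w^5 + 32*w^4 - 3*w^3 - 81*w + 9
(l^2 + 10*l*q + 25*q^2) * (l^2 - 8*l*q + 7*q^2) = l^4 + 2*l^3*q - 48*l^2*q^2 - 130*l*q^3 + 175*q^4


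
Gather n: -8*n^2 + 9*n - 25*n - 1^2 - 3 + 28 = -8*n^2 - 16*n + 24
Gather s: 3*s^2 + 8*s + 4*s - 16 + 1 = 3*s^2 + 12*s - 15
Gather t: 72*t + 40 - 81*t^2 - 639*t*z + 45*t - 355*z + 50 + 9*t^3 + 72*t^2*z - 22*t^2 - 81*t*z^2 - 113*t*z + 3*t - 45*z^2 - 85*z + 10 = 9*t^3 + t^2*(72*z - 103) + t*(-81*z^2 - 752*z + 120) - 45*z^2 - 440*z + 100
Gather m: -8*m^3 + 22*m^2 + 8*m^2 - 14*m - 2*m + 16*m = -8*m^3 + 30*m^2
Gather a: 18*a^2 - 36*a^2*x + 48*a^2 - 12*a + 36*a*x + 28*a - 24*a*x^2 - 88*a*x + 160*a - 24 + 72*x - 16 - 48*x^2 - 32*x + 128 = a^2*(66 - 36*x) + a*(-24*x^2 - 52*x + 176) - 48*x^2 + 40*x + 88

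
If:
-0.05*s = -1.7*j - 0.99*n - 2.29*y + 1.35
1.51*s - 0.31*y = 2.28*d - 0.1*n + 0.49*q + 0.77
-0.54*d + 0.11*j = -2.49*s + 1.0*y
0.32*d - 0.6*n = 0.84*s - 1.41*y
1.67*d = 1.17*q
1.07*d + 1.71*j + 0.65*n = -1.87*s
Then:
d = -0.19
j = -0.43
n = 0.88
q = -0.27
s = 0.19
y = 0.53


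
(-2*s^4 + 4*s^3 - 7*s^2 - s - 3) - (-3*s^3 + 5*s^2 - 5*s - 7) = -2*s^4 + 7*s^3 - 12*s^2 + 4*s + 4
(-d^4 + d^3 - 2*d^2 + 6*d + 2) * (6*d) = -6*d^5 + 6*d^4 - 12*d^3 + 36*d^2 + 12*d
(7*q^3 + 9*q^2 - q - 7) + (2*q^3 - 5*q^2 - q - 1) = 9*q^3 + 4*q^2 - 2*q - 8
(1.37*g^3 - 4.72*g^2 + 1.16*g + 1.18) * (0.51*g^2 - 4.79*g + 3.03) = 0.6987*g^5 - 8.9695*g^4 + 27.3515*g^3 - 19.2562*g^2 - 2.1374*g + 3.5754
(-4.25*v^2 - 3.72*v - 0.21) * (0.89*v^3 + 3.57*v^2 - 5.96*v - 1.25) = -3.7825*v^5 - 18.4833*v^4 + 11.8627*v^3 + 26.734*v^2 + 5.9016*v + 0.2625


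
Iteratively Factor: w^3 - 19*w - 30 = (w + 2)*(w^2 - 2*w - 15) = (w - 5)*(w + 2)*(w + 3)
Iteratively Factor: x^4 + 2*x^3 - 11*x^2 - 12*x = (x + 1)*(x^3 + x^2 - 12*x) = (x - 3)*(x + 1)*(x^2 + 4*x) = x*(x - 3)*(x + 1)*(x + 4)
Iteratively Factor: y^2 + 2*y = (y)*(y + 2)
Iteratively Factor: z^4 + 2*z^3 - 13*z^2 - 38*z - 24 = (z + 2)*(z^3 - 13*z - 12) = (z + 1)*(z + 2)*(z^2 - z - 12) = (z - 4)*(z + 1)*(z + 2)*(z + 3)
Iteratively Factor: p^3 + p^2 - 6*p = (p + 3)*(p^2 - 2*p) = (p - 2)*(p + 3)*(p)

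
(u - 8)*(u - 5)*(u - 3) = u^3 - 16*u^2 + 79*u - 120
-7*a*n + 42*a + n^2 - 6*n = (-7*a + n)*(n - 6)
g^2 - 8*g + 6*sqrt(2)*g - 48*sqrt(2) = (g - 8)*(g + 6*sqrt(2))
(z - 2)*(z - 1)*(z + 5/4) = z^3 - 7*z^2/4 - 7*z/4 + 5/2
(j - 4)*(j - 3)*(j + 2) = j^3 - 5*j^2 - 2*j + 24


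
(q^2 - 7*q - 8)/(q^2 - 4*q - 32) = (q + 1)/(q + 4)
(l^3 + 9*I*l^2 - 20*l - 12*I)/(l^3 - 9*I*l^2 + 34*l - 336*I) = (l^2 + 3*I*l - 2)/(l^2 - 15*I*l - 56)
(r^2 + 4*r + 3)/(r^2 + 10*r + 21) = (r + 1)/(r + 7)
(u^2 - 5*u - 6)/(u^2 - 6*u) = (u + 1)/u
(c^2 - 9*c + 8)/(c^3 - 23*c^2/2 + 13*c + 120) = 2*(c - 1)/(2*c^2 - 7*c - 30)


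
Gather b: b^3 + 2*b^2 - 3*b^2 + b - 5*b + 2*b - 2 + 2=b^3 - b^2 - 2*b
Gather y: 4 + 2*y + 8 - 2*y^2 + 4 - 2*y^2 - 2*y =16 - 4*y^2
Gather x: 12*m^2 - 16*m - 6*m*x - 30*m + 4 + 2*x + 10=12*m^2 - 46*m + x*(2 - 6*m) + 14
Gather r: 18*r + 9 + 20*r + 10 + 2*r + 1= 40*r + 20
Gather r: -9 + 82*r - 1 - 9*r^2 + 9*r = -9*r^2 + 91*r - 10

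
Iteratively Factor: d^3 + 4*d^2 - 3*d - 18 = (d - 2)*(d^2 + 6*d + 9) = (d - 2)*(d + 3)*(d + 3)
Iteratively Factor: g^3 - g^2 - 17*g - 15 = (g + 1)*(g^2 - 2*g - 15) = (g + 1)*(g + 3)*(g - 5)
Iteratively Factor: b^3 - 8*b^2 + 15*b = (b - 5)*(b^2 - 3*b) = b*(b - 5)*(b - 3)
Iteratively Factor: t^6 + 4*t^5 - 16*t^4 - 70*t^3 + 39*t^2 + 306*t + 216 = (t - 3)*(t^5 + 7*t^4 + 5*t^3 - 55*t^2 - 126*t - 72) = (t - 3)^2*(t^4 + 10*t^3 + 35*t^2 + 50*t + 24) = (t - 3)^2*(t + 1)*(t^3 + 9*t^2 + 26*t + 24) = (t - 3)^2*(t + 1)*(t + 2)*(t^2 + 7*t + 12) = (t - 3)^2*(t + 1)*(t + 2)*(t + 4)*(t + 3)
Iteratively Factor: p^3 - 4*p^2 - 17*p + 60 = (p + 4)*(p^2 - 8*p + 15) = (p - 3)*(p + 4)*(p - 5)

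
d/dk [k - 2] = 1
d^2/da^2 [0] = 0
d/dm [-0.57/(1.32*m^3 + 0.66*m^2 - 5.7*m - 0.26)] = (2.2572*m^2 + 0.7524*m - 3.249)/(1.32*m^3 + 0.66*m^2 - 5.7*m - 0.26)^2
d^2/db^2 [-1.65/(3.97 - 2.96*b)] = 28.91328/(2.96*b - 3.97)^3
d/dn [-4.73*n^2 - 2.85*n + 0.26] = -9.46*n - 2.85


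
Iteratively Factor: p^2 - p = (p - 1)*(p)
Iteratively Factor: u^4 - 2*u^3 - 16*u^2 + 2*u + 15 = (u + 3)*(u^3 - 5*u^2 - u + 5) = (u - 1)*(u + 3)*(u^2 - 4*u - 5) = (u - 5)*(u - 1)*(u + 3)*(u + 1)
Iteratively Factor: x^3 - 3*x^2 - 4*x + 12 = (x - 2)*(x^2 - x - 6) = (x - 2)*(x + 2)*(x - 3)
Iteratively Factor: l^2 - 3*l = (l - 3)*(l)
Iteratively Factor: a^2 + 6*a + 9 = (a + 3)*(a + 3)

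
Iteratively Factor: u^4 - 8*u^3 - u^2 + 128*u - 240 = (u - 4)*(u^3 - 4*u^2 - 17*u + 60) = (u - 4)*(u + 4)*(u^2 - 8*u + 15) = (u - 5)*(u - 4)*(u + 4)*(u - 3)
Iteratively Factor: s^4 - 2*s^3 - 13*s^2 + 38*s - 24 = (s - 2)*(s^3 - 13*s + 12) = (s - 3)*(s - 2)*(s^2 + 3*s - 4) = (s - 3)*(s - 2)*(s - 1)*(s + 4)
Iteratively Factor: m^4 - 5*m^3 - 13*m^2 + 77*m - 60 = (m - 3)*(m^3 - 2*m^2 - 19*m + 20) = (m - 5)*(m - 3)*(m^2 + 3*m - 4) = (m - 5)*(m - 3)*(m - 1)*(m + 4)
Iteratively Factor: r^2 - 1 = (r + 1)*(r - 1)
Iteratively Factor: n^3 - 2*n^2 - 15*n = (n)*(n^2 - 2*n - 15) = n*(n + 3)*(n - 5)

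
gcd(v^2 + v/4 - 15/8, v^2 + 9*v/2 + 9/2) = v + 3/2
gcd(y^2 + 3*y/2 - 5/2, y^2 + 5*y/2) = y + 5/2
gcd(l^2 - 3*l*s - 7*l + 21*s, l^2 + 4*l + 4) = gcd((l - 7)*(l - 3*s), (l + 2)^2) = 1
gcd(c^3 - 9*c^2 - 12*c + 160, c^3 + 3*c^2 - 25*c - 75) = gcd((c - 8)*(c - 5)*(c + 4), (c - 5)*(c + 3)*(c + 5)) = c - 5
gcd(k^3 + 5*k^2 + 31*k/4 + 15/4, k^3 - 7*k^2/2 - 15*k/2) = k + 3/2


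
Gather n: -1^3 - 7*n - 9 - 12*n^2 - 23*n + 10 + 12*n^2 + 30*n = 0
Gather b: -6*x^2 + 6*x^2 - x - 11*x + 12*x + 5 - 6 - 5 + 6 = 0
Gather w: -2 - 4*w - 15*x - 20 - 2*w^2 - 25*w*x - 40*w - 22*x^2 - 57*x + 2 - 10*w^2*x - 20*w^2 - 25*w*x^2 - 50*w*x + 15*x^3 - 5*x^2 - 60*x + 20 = w^2*(-10*x - 22) + w*(-25*x^2 - 75*x - 44) + 15*x^3 - 27*x^2 - 132*x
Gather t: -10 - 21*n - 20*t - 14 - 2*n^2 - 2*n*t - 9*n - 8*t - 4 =-2*n^2 - 30*n + t*(-2*n - 28) - 28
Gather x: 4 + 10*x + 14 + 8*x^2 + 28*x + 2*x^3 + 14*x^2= 2*x^3 + 22*x^2 + 38*x + 18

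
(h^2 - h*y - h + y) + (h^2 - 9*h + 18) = 2*h^2 - h*y - 10*h + y + 18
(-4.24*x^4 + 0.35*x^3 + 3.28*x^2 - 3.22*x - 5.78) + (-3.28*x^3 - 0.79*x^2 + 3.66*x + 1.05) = -4.24*x^4 - 2.93*x^3 + 2.49*x^2 + 0.44*x - 4.73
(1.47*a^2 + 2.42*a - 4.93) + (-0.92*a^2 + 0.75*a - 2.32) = 0.55*a^2 + 3.17*a - 7.25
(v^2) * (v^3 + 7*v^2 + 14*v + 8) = v^5 + 7*v^4 + 14*v^3 + 8*v^2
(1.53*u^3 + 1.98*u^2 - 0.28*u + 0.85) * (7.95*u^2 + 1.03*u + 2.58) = 12.1635*u^5 + 17.3169*u^4 + 3.7608*u^3 + 11.5775*u^2 + 0.1531*u + 2.193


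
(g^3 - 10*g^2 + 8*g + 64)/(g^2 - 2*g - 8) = g - 8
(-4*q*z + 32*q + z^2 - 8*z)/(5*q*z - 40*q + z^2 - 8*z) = (-4*q + z)/(5*q + z)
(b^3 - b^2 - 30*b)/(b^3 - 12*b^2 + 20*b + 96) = b*(b + 5)/(b^2 - 6*b - 16)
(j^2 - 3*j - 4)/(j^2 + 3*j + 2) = (j - 4)/(j + 2)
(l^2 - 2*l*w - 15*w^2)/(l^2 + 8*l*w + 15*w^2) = (l - 5*w)/(l + 5*w)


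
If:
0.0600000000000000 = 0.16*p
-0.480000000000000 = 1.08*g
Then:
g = -0.44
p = 0.38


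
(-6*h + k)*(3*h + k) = -18*h^2 - 3*h*k + k^2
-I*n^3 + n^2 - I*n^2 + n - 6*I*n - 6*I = (n - 2*I)*(n + 3*I)*(-I*n - I)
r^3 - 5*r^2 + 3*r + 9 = (r - 3)^2*(r + 1)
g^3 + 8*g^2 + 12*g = g*(g + 2)*(g + 6)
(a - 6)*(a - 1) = a^2 - 7*a + 6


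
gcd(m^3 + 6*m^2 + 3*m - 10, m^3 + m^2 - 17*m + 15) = m^2 + 4*m - 5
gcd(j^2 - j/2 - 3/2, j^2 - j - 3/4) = j - 3/2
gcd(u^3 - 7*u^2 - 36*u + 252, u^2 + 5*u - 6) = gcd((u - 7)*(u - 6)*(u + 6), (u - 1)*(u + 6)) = u + 6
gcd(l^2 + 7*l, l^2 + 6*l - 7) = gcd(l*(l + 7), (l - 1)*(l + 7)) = l + 7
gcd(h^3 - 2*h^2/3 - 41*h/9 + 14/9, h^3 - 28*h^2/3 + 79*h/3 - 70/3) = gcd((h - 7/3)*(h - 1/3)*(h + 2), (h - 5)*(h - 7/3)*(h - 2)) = h - 7/3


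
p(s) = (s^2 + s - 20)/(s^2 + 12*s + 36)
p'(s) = (-2*s - 12)*(s^2 + s - 20)/(s^2 + 12*s + 36)^2 + (2*s + 1)/(s^2 + 12*s + 36) = (11*s + 46)/(s^3 + 18*s^2 + 108*s + 216)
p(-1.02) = -0.81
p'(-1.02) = 0.28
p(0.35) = -0.48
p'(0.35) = 0.19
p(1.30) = -0.32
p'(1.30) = 0.16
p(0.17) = -0.52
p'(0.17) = 0.20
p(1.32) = -0.32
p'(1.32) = 0.15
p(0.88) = -0.39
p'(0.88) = 0.17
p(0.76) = -0.41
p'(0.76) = 0.18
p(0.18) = -0.52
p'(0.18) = 0.20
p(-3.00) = -1.56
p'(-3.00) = 0.48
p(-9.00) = 5.78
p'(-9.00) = 1.96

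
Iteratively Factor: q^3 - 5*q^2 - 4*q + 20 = (q - 5)*(q^2 - 4) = (q - 5)*(q - 2)*(q + 2)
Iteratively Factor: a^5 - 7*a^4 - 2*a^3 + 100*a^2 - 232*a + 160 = (a + 4)*(a^4 - 11*a^3 + 42*a^2 - 68*a + 40) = (a - 2)*(a + 4)*(a^3 - 9*a^2 + 24*a - 20) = (a - 2)^2*(a + 4)*(a^2 - 7*a + 10) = (a - 2)^3*(a + 4)*(a - 5)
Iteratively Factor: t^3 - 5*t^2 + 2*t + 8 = (t - 2)*(t^2 - 3*t - 4) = (t - 4)*(t - 2)*(t + 1)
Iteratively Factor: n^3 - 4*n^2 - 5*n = (n)*(n^2 - 4*n - 5) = n*(n + 1)*(n - 5)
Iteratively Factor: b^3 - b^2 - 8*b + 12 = (b + 3)*(b^2 - 4*b + 4) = (b - 2)*(b + 3)*(b - 2)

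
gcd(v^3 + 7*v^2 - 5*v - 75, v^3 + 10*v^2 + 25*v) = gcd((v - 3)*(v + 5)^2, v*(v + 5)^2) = v^2 + 10*v + 25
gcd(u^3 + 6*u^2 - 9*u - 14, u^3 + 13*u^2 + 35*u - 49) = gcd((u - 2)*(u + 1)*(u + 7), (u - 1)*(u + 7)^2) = u + 7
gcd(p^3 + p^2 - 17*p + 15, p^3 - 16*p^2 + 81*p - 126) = p - 3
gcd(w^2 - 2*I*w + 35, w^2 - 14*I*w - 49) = w - 7*I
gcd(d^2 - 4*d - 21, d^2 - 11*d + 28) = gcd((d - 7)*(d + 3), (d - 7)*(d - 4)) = d - 7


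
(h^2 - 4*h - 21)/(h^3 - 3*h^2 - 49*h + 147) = (h + 3)/(h^2 + 4*h - 21)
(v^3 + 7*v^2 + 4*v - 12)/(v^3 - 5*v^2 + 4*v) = (v^2 + 8*v + 12)/(v*(v - 4))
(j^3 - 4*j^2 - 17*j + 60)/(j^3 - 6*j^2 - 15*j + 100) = (j - 3)/(j - 5)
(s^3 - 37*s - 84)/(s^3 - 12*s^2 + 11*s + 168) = (s + 4)/(s - 8)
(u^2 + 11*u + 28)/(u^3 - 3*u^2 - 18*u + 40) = (u + 7)/(u^2 - 7*u + 10)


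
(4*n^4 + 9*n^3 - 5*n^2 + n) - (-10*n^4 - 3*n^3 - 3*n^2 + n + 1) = 14*n^4 + 12*n^3 - 2*n^2 - 1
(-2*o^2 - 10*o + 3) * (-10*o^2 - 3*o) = 20*o^4 + 106*o^3 - 9*o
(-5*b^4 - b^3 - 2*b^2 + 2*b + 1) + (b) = -5*b^4 - b^3 - 2*b^2 + 3*b + 1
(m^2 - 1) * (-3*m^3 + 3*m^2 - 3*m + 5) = -3*m^5 + 3*m^4 + 2*m^2 + 3*m - 5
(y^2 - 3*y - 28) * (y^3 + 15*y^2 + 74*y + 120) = y^5 + 12*y^4 + y^3 - 522*y^2 - 2432*y - 3360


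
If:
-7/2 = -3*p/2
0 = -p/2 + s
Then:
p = 7/3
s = 7/6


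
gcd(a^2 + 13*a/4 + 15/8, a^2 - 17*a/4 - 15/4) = a + 3/4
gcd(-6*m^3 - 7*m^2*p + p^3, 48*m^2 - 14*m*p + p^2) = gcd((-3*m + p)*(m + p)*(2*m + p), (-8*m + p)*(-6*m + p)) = 1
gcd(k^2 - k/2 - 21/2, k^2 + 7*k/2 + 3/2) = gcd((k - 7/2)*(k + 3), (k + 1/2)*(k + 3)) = k + 3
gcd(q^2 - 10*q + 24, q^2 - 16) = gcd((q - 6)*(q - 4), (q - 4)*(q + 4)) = q - 4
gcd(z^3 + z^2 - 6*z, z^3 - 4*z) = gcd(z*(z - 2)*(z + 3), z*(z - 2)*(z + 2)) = z^2 - 2*z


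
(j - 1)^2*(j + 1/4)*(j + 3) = j^4 + 5*j^3/4 - 19*j^2/4 + 7*j/4 + 3/4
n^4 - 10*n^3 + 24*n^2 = n^2*(n - 6)*(n - 4)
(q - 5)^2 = q^2 - 10*q + 25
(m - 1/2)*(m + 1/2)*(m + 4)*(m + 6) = m^4 + 10*m^3 + 95*m^2/4 - 5*m/2 - 6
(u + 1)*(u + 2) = u^2 + 3*u + 2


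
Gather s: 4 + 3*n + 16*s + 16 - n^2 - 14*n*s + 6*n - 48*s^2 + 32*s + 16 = -n^2 + 9*n - 48*s^2 + s*(48 - 14*n) + 36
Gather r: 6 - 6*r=6 - 6*r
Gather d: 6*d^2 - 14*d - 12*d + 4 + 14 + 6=6*d^2 - 26*d + 24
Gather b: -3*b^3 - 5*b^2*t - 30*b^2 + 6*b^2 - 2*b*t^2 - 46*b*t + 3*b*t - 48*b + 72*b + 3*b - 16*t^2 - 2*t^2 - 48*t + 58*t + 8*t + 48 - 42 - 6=-3*b^3 + b^2*(-5*t - 24) + b*(-2*t^2 - 43*t + 27) - 18*t^2 + 18*t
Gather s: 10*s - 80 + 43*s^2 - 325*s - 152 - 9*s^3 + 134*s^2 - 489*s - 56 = -9*s^3 + 177*s^2 - 804*s - 288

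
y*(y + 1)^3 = y^4 + 3*y^3 + 3*y^2 + y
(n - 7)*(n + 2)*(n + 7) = n^3 + 2*n^2 - 49*n - 98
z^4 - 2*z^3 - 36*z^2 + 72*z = z*(z - 6)*(z - 2)*(z + 6)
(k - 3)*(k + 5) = k^2 + 2*k - 15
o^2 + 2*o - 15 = (o - 3)*(o + 5)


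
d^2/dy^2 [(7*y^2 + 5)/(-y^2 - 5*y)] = 10*(7*y^3 - 3*y^2 - 15*y - 25)/(y^3*(y^3 + 15*y^2 + 75*y + 125))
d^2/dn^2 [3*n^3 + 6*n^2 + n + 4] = 18*n + 12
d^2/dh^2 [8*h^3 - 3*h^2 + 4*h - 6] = 48*h - 6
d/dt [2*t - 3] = 2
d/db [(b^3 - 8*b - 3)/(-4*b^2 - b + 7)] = ((8 - 3*b^2)*(4*b^2 + b - 7) - (8*b + 1)*(-b^3 + 8*b + 3))/(4*b^2 + b - 7)^2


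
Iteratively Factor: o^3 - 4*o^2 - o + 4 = (o + 1)*(o^2 - 5*o + 4) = (o - 4)*(o + 1)*(o - 1)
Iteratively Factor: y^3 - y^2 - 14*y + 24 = (y - 2)*(y^2 + y - 12) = (y - 2)*(y + 4)*(y - 3)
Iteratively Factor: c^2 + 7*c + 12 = (c + 3)*(c + 4)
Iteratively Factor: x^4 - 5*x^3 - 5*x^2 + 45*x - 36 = (x + 3)*(x^3 - 8*x^2 + 19*x - 12) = (x - 1)*(x + 3)*(x^2 - 7*x + 12) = (x - 4)*(x - 1)*(x + 3)*(x - 3)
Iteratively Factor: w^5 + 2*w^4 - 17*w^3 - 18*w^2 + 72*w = (w - 2)*(w^4 + 4*w^3 - 9*w^2 - 36*w) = w*(w - 2)*(w^3 + 4*w^2 - 9*w - 36) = w*(w - 2)*(w + 3)*(w^2 + w - 12) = w*(w - 3)*(w - 2)*(w + 3)*(w + 4)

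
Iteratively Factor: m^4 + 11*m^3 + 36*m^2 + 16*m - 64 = (m - 1)*(m^3 + 12*m^2 + 48*m + 64) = (m - 1)*(m + 4)*(m^2 + 8*m + 16) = (m - 1)*(m + 4)^2*(m + 4)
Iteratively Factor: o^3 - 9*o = (o - 3)*(o^2 + 3*o) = o*(o - 3)*(o + 3)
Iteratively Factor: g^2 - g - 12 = (g - 4)*(g + 3)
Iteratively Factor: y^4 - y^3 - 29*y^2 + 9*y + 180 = (y + 4)*(y^3 - 5*y^2 - 9*y + 45) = (y - 3)*(y + 4)*(y^2 - 2*y - 15) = (y - 3)*(y + 3)*(y + 4)*(y - 5)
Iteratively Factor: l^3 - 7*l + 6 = (l + 3)*(l^2 - 3*l + 2) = (l - 1)*(l + 3)*(l - 2)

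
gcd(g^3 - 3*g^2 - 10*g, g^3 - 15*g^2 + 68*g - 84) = 1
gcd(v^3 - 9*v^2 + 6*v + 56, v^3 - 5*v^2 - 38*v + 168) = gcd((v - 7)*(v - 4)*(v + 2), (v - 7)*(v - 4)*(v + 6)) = v^2 - 11*v + 28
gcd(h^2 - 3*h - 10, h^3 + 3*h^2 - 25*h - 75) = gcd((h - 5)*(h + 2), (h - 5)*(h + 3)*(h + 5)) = h - 5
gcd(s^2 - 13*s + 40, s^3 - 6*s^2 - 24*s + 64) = s - 8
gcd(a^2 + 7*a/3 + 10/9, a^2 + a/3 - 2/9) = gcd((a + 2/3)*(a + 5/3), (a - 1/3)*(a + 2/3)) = a + 2/3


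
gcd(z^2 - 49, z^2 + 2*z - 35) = z + 7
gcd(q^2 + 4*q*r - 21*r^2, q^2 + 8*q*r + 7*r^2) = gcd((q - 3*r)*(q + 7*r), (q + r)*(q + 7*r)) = q + 7*r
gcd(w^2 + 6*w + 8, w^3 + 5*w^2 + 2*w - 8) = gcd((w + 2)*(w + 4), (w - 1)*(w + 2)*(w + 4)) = w^2 + 6*w + 8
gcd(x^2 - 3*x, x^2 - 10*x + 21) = x - 3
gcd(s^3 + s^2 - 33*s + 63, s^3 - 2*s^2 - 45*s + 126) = s^2 + 4*s - 21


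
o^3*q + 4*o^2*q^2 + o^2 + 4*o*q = o*(o + 4*q)*(o*q + 1)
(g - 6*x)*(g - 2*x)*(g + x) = g^3 - 7*g^2*x + 4*g*x^2 + 12*x^3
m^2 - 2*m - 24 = (m - 6)*(m + 4)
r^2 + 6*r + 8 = (r + 2)*(r + 4)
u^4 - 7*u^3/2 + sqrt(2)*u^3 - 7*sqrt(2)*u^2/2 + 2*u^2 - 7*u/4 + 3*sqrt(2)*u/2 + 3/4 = (u - 3)*(u - 1/2)*(u + sqrt(2)/2)^2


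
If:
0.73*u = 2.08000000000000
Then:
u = 2.85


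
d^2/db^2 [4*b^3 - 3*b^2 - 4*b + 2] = 24*b - 6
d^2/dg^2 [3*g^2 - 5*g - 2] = 6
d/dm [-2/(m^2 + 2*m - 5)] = 4*(m + 1)/(m^2 + 2*m - 5)^2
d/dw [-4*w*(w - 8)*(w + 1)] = -12*w^2 + 56*w + 32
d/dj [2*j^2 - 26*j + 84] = 4*j - 26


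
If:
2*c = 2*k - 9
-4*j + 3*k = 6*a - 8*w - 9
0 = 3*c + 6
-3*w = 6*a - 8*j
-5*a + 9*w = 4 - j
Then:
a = 2891/908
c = -2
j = 2805/908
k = 5/2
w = 849/454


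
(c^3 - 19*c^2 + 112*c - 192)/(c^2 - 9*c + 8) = (c^2 - 11*c + 24)/(c - 1)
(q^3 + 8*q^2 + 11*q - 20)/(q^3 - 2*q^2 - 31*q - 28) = (q^2 + 4*q - 5)/(q^2 - 6*q - 7)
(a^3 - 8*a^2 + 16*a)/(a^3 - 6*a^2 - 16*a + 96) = a*(a - 4)/(a^2 - 2*a - 24)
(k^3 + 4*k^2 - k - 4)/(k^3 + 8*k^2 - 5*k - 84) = (k^2 - 1)/(k^2 + 4*k - 21)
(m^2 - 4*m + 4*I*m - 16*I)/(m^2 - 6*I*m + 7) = (m^2 + 4*m*(-1 + I) - 16*I)/(m^2 - 6*I*m + 7)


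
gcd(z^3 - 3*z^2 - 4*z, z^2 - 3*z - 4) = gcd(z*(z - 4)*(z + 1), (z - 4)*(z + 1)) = z^2 - 3*z - 4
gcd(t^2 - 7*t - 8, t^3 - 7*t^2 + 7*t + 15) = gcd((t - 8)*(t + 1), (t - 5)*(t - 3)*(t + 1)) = t + 1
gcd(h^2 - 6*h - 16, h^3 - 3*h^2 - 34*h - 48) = h^2 - 6*h - 16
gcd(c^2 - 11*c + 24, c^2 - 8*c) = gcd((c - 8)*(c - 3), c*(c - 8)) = c - 8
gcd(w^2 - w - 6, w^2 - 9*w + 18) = w - 3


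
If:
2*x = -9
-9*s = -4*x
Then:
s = -2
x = -9/2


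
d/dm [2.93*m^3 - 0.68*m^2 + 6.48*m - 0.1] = 8.79*m^2 - 1.36*m + 6.48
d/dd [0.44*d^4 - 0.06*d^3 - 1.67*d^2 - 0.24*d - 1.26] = 1.76*d^3 - 0.18*d^2 - 3.34*d - 0.24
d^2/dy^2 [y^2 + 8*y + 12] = 2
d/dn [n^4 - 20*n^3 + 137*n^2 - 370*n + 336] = 4*n^3 - 60*n^2 + 274*n - 370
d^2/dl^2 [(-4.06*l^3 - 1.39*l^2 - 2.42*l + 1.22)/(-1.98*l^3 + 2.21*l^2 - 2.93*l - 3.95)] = (-5.6843418860808e-14*l^7 + 46.4302080000001*l^6 - 84.3978960000001*l^5 - 550.354068*l^4 + 87.373486*l^3 + 49.39479*l^2 + 611.478156*l - 54.887926)/(7.762392*l^9 - 25.992252*l^8 + 63.47187*l^7 - 41.263685*l^6 - 9.780915*l^5 + 138.451878*l^4 - 35.632003*l^3 - 1.71350999999999*l^2 + 137.145975*l + 61.629875)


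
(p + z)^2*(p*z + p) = p^3*z + p^3 + 2*p^2*z^2 + 2*p^2*z + p*z^3 + p*z^2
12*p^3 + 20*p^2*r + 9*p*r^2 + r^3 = (p + r)*(2*p + r)*(6*p + r)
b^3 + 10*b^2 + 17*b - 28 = (b - 1)*(b + 4)*(b + 7)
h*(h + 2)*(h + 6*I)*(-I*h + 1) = -I*h^4 + 7*h^3 - 2*I*h^3 + 14*h^2 + 6*I*h^2 + 12*I*h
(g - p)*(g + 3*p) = g^2 + 2*g*p - 3*p^2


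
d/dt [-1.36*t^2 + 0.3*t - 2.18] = 0.3 - 2.72*t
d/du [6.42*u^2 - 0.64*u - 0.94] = 12.84*u - 0.64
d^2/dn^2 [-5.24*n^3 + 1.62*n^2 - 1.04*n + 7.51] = 3.24 - 31.44*n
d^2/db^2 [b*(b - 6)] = 2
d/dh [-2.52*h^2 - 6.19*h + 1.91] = -5.04*h - 6.19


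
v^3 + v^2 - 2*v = v*(v - 1)*(v + 2)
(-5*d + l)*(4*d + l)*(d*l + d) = -20*d^3*l - 20*d^3 - d^2*l^2 - d^2*l + d*l^3 + d*l^2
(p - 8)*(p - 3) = p^2 - 11*p + 24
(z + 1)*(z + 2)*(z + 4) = z^3 + 7*z^2 + 14*z + 8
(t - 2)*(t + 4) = t^2 + 2*t - 8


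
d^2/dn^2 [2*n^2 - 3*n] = 4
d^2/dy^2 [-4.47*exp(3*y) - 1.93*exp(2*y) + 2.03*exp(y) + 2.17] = (-40.23*exp(2*y) - 7.72*exp(y) + 2.03)*exp(y)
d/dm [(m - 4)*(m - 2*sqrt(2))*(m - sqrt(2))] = 3*m^2 - 6*sqrt(2)*m - 8*m + 4 + 12*sqrt(2)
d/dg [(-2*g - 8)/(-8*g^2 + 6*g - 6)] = (4*g^2 - 3*g - (g + 4)*(8*g - 3) + 3)/(4*g^2 - 3*g + 3)^2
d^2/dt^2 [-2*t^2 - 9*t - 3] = -4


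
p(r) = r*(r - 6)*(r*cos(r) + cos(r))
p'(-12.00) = 1735.64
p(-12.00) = -2005.00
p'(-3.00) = -58.11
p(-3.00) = 53.46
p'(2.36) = 29.48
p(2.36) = 20.49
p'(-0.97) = 3.85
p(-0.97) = 0.11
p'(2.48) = 28.41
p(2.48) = 23.97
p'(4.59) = -37.29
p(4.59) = 4.42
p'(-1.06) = 3.51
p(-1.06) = -0.22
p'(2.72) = 23.62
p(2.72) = 30.28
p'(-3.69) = -11.08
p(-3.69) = 82.08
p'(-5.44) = 297.58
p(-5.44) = -183.78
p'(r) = r*(r - 6)*(-r*sin(r) - sin(r) + cos(r)) + r*(r*cos(r) + cos(r)) + (r - 6)*(r*cos(r) + cos(r))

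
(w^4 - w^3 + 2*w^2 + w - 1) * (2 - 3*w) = -3*w^5 + 5*w^4 - 8*w^3 + w^2 + 5*w - 2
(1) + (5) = 6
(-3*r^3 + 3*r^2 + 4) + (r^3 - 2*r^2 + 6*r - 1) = -2*r^3 + r^2 + 6*r + 3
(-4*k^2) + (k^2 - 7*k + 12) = -3*k^2 - 7*k + 12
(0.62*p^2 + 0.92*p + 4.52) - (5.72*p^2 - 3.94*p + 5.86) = -5.1*p^2 + 4.86*p - 1.34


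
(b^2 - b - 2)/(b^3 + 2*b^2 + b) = (b - 2)/(b*(b + 1))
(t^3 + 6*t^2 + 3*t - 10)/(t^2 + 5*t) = t + 1 - 2/t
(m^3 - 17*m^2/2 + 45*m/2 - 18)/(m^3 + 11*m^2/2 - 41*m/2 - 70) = (2*m^2 - 9*m + 9)/(2*m^2 + 19*m + 35)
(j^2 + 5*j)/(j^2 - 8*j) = (j + 5)/(j - 8)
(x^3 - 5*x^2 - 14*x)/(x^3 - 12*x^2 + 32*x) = (x^2 - 5*x - 14)/(x^2 - 12*x + 32)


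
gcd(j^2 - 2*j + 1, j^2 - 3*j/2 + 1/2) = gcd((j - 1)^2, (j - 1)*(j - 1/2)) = j - 1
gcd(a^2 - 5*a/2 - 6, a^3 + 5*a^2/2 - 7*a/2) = 1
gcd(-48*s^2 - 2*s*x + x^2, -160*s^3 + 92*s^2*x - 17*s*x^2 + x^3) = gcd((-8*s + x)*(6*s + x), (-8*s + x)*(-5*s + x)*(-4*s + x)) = -8*s + x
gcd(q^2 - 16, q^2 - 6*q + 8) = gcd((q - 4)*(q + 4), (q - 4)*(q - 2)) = q - 4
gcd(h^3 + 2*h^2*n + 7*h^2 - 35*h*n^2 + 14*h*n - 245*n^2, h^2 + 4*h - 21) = h + 7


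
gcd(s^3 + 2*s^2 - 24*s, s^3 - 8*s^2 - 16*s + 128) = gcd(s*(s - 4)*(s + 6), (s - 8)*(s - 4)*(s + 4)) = s - 4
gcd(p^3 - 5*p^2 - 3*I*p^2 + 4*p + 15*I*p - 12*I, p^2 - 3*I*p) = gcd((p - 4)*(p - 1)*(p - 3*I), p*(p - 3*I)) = p - 3*I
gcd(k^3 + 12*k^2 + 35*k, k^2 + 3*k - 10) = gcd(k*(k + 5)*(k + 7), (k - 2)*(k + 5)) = k + 5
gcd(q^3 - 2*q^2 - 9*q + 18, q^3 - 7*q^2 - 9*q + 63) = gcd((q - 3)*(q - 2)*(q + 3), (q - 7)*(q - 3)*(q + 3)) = q^2 - 9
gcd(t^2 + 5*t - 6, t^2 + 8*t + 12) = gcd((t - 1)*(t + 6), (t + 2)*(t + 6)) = t + 6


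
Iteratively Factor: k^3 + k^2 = (k + 1)*(k^2) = k*(k + 1)*(k)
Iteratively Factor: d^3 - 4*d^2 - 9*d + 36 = (d + 3)*(d^2 - 7*d + 12) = (d - 4)*(d + 3)*(d - 3)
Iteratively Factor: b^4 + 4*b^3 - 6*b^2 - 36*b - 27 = (b - 3)*(b^3 + 7*b^2 + 15*b + 9) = (b - 3)*(b + 1)*(b^2 + 6*b + 9) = (b - 3)*(b + 1)*(b + 3)*(b + 3)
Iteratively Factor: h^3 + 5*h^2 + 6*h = (h + 3)*(h^2 + 2*h) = h*(h + 3)*(h + 2)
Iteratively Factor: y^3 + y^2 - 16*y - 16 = (y - 4)*(y^2 + 5*y + 4) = (y - 4)*(y + 1)*(y + 4)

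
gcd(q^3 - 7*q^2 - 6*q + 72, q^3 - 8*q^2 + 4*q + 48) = q^2 - 10*q + 24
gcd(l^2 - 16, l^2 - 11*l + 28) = l - 4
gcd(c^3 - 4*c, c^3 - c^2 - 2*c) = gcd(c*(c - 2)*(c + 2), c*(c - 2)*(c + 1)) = c^2 - 2*c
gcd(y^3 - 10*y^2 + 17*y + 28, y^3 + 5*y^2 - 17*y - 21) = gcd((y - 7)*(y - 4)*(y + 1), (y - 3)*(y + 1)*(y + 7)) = y + 1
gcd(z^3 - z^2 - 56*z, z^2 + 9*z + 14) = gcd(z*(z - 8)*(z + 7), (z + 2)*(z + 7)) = z + 7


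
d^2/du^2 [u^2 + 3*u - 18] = 2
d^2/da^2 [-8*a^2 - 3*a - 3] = -16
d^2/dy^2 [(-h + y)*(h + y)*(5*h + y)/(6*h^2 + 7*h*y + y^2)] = 14*h^2/(216*h^3 + 108*h^2*y + 18*h*y^2 + y^3)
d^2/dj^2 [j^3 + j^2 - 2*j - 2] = 6*j + 2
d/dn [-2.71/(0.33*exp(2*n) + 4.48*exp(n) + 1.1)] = (1.7886*exp(n) + 12.1408)*exp(n)/(0.33*exp(2*n) + 4.48*exp(n) + 1.1)^2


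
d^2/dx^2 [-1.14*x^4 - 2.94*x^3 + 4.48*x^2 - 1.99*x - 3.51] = -13.68*x^2 - 17.64*x + 8.96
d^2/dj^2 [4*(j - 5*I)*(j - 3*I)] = 8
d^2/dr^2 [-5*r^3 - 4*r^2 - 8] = -30*r - 8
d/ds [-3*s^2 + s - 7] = 1 - 6*s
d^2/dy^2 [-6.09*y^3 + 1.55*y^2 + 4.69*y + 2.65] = 3.1 - 36.54*y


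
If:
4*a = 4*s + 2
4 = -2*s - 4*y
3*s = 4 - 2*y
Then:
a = 7/2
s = 3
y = -5/2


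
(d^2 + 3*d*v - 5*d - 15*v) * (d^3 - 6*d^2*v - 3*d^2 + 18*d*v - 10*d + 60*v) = d^5 - 3*d^4*v - 8*d^4 - 18*d^3*v^2 + 24*d^3*v + 5*d^3 + 144*d^2*v^2 - 15*d^2*v + 50*d^2 - 90*d*v^2 - 150*d*v - 900*v^2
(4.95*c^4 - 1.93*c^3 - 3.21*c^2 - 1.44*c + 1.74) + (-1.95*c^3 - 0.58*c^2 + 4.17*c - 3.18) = 4.95*c^4 - 3.88*c^3 - 3.79*c^2 + 2.73*c - 1.44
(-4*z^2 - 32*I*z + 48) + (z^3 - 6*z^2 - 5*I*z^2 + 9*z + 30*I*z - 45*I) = z^3 - 10*z^2 - 5*I*z^2 + 9*z - 2*I*z + 48 - 45*I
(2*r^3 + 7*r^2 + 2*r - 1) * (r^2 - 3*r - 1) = 2*r^5 + r^4 - 21*r^3 - 14*r^2 + r + 1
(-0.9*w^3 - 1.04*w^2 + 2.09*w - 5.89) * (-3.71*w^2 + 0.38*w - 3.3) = 3.339*w^5 + 3.5164*w^4 - 5.1791*w^3 + 26.0781*w^2 - 9.1352*w + 19.437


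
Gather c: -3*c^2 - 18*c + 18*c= -3*c^2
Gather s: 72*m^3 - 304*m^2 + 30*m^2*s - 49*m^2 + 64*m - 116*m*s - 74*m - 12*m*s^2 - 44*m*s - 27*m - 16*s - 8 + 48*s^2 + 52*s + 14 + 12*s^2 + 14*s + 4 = 72*m^3 - 353*m^2 - 37*m + s^2*(60 - 12*m) + s*(30*m^2 - 160*m + 50) + 10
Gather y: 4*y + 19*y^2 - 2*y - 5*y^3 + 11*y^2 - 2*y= -5*y^3 + 30*y^2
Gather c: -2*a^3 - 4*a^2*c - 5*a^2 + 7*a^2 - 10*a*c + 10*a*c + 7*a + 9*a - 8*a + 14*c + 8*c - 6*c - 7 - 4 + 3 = -2*a^3 + 2*a^2 + 8*a + c*(16 - 4*a^2) - 8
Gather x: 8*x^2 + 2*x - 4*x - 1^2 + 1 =8*x^2 - 2*x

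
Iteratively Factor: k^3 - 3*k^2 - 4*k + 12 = (k + 2)*(k^2 - 5*k + 6) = (k - 2)*(k + 2)*(k - 3)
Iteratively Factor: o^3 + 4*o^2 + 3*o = (o + 1)*(o^2 + 3*o) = o*(o + 1)*(o + 3)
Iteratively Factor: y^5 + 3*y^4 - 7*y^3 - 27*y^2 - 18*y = (y - 3)*(y^4 + 6*y^3 + 11*y^2 + 6*y) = y*(y - 3)*(y^3 + 6*y^2 + 11*y + 6) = y*(y - 3)*(y + 3)*(y^2 + 3*y + 2) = y*(y - 3)*(y + 1)*(y + 3)*(y + 2)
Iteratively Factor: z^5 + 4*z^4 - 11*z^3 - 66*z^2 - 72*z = (z + 3)*(z^4 + z^3 - 14*z^2 - 24*z) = z*(z + 3)*(z^3 + z^2 - 14*z - 24) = z*(z + 2)*(z + 3)*(z^2 - z - 12) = z*(z + 2)*(z + 3)^2*(z - 4)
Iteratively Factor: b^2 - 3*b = (b - 3)*(b)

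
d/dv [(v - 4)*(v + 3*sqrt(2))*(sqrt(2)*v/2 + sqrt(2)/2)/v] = sqrt(2)*v - 3*sqrt(2)/2 + 3 + 12/v^2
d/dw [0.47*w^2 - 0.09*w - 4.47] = 0.94*w - 0.09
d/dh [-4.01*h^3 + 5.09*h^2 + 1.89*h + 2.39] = -12.03*h^2 + 10.18*h + 1.89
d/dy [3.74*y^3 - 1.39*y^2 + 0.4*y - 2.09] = 11.22*y^2 - 2.78*y + 0.4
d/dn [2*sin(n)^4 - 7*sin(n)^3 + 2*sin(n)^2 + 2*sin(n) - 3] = (8*sin(n)^3 - 21*sin(n)^2 + 4*sin(n) + 2)*cos(n)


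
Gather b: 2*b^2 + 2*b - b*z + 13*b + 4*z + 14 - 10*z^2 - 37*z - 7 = 2*b^2 + b*(15 - z) - 10*z^2 - 33*z + 7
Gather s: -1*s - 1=-s - 1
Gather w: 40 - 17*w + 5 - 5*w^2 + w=-5*w^2 - 16*w + 45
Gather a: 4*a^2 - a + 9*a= 4*a^2 + 8*a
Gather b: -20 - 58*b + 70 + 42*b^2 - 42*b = 42*b^2 - 100*b + 50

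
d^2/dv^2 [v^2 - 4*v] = 2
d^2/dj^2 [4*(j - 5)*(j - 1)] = 8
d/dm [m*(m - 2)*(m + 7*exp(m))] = 7*m^2*exp(m) + 3*m^2 - 4*m - 14*exp(m)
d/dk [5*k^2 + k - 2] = 10*k + 1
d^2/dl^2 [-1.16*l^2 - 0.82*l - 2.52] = -2.32000000000000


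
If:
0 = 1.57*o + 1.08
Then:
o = -0.69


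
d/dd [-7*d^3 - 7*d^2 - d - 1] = -21*d^2 - 14*d - 1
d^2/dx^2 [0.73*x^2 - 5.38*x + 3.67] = 1.46000000000000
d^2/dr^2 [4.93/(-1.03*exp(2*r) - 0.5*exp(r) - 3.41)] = (-4.93*(2.06*exp(r) + 0.5)*(4.12*exp(r) + 1.0)*exp(r) + (20.3116*exp(r) + 2.465)*(1.03*exp(2*r) + 0.5*exp(r) + 3.41))*exp(r)/(1.03*exp(2*r) + 0.5*exp(r) + 3.41)^3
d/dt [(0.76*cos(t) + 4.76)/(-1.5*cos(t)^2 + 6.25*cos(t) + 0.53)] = (-1.14*cos(t)^2 - 14.28*cos(t) + 29.3472)*sin(t)/(2.25*cos(t)^4 - 18.75*cos(t)^3 + 37.4725*cos(t)^2 + 6.625*cos(t) + 0.2809)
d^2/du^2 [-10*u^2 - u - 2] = -20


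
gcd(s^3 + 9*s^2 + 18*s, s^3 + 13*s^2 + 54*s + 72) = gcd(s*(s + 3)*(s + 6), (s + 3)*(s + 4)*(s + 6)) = s^2 + 9*s + 18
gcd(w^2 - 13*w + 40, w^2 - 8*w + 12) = 1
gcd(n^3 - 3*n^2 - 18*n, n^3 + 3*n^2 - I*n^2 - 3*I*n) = n^2 + 3*n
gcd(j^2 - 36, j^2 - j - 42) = j + 6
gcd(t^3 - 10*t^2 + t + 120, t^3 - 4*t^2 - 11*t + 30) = t^2 - 2*t - 15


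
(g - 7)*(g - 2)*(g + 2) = g^3 - 7*g^2 - 4*g + 28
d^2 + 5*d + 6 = (d + 2)*(d + 3)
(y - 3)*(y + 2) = y^2 - y - 6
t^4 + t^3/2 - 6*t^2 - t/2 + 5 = (t - 2)*(t - 1)*(t + 1)*(t + 5/2)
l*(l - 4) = l^2 - 4*l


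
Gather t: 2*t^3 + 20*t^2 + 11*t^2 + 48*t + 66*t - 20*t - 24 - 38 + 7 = 2*t^3 + 31*t^2 + 94*t - 55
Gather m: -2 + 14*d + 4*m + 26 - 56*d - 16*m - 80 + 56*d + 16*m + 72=14*d + 4*m + 16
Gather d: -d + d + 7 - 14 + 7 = 0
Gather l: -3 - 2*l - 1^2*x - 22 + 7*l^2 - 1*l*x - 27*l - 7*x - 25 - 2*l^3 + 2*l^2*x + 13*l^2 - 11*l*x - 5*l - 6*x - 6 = -2*l^3 + l^2*(2*x + 20) + l*(-12*x - 34) - 14*x - 56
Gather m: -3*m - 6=-3*m - 6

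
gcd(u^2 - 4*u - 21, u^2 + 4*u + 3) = u + 3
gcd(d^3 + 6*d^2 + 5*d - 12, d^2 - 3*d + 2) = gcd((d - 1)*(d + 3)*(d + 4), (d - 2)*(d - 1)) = d - 1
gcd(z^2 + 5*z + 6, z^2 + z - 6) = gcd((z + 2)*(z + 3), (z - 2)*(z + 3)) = z + 3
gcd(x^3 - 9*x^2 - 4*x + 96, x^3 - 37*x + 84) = x - 4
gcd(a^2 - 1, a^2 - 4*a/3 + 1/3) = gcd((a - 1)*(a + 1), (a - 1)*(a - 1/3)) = a - 1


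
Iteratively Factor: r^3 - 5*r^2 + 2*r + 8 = (r - 2)*(r^2 - 3*r - 4) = (r - 2)*(r + 1)*(r - 4)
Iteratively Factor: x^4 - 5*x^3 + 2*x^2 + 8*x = (x + 1)*(x^3 - 6*x^2 + 8*x) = (x - 4)*(x + 1)*(x^2 - 2*x) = x*(x - 4)*(x + 1)*(x - 2)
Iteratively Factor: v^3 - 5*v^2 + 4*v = (v)*(v^2 - 5*v + 4) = v*(v - 4)*(v - 1)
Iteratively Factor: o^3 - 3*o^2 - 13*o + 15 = (o - 5)*(o^2 + 2*o - 3) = (o - 5)*(o + 3)*(o - 1)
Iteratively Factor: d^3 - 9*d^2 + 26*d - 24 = (d - 2)*(d^2 - 7*d + 12) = (d - 3)*(d - 2)*(d - 4)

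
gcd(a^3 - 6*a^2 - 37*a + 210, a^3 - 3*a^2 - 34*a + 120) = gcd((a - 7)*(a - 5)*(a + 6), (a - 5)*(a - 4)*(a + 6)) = a^2 + a - 30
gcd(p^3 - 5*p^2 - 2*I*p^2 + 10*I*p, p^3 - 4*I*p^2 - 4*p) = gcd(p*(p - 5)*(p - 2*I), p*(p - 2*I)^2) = p^2 - 2*I*p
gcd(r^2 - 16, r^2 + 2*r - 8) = r + 4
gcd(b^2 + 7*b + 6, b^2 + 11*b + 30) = b + 6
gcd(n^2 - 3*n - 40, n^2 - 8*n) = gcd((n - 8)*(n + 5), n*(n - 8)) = n - 8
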